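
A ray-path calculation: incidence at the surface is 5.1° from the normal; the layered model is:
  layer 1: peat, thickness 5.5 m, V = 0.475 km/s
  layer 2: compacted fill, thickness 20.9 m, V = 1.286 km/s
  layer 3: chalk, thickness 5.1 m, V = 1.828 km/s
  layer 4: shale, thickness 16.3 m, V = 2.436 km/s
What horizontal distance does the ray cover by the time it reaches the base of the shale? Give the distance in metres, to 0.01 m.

Apply Snell's law at each interface; in layer i the horizontal offset is hᵢ·tan θᵢ.
Layer 1: θ = 5.10°; offset = 5.5·tan 5.10° = 0.4909 m.
Layer 2: sin θ = 1.286·sin 5.1°/0.475 = 0.2407, θ = 13.93°; offset = 20.9·tan 13.93° = 5.1823 m.
Layer 3: sin θ = 1.828·sin 5.1°/0.475 = 0.3421, θ = 20.01°; offset = 5.1·tan 20.01° = 1.8568 m.
Layer 4: sin θ = 2.436·sin 5.1°/0.475 = 0.4559, θ = 27.12°; offset = 16.3·tan 27.12° = 8.3490 m.
Σ offsets = 15.8790 m.

15.88 m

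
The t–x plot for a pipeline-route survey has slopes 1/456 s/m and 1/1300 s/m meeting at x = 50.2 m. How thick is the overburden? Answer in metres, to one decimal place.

x_cross = 2h·√((V₂+V₁)/(V₂−V₁)) → h = x_cross / (2·√((V₂+V₁)/(V₂−V₁))).
√((V₂+V₁)/(V₂−V₁)) = √((1300+456)/(1300−456)) = 1.4424.
h = 50.2 / (2·1.4424) = 17.40 m.

17.4 m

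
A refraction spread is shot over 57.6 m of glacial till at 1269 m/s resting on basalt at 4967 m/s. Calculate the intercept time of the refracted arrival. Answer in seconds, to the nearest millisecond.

tᵢ = 2h·√(V₂²−V₁²)/(V₁V₂).
√(V₂²−V₁²) = √(4967²−1269²) = 4802.2 m/s.
tᵢ = 2·57.6·4802.2/(1269·4967) = 0.08777 s.

0.088 s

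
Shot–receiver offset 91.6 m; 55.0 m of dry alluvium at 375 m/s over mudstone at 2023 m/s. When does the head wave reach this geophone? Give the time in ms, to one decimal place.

t = x/V₂ + 2h·√(V₂²−V₁²)/(V₁V₂).
√(V₂²−V₁²) = √(2023²−375²) = 1987.9 m/s; delay term = 2·55.0·1987.9/(375·2023) = 0.28825 s.
t = 91.6/2023 + 0.28825 = 0.33353 s.

333.5 ms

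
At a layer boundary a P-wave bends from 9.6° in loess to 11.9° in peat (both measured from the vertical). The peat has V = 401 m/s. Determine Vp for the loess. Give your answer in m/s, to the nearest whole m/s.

324 m/s

sin 9.6° = 0.1668; sin 11.9° = 0.2062.
V₁ = V₂·(sin θ₁/sin θ₂) = 401·(0.1668/0.2062) = 324.31 m/s.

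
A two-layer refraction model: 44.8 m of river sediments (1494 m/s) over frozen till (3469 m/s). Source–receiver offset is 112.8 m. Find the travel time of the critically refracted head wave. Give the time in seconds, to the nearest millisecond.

0.087 s

t = x/V₂ + 2h·√(V₂²−V₁²)/(V₁V₂).
√(V₂²−V₁²) = √(3469²−1494²) = 3130.8 m/s; delay term = 2·44.8·3130.8/(1494·3469) = 0.05413 s.
t = 112.8/3469 + 0.05413 = 0.08664 s.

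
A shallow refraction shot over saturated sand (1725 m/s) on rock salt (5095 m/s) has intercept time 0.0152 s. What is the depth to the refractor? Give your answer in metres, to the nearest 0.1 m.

h = tᵢ·V₁·V₂ / (2·√(V₂²−V₁²)).
√(V₂²−V₁²) = √(5095² − 1725²) = 4794.1 m/s.
h = 0.0152 s × 1725 × 5095 / (2 × 4794.1) = 13.93 m.

13.9 m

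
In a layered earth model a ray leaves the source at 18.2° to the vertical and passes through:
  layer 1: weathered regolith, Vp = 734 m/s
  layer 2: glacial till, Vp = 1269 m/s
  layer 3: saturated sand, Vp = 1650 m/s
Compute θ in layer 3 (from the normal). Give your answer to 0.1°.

44.6°

Snell's law across each interface conserves sin θ / V, so sin θ_3 = V_3·sin θ₁/V₁.
sin θ_3 = 1650 × sin 18.2° / 734 = 0.7021.
θ_3 = arcsin 0.7021 = 44.60°.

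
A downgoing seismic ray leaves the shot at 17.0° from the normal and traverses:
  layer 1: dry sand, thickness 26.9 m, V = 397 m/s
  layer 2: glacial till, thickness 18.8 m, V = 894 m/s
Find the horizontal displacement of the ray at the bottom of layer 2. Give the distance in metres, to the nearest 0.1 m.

Ray parameter p = sin 17.0° / 397 m/s = 7.3645e-04 s/m.
Layer 1: θ = 17.00°; offset = 26.9·tan 17.00° = 8.224 m.
Layer 2: sin θ = p·894 = 0.6584 → θ = 41.18°; offset = 18.8·tan 41.18° = 16.445 m.
Summing the layer offsets gives 24.669 m.

24.7 m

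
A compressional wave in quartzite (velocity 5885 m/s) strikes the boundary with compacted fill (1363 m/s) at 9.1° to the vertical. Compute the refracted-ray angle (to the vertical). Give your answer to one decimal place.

2.1°

Snell's law: sin θ₂ = (V₂/V₁)·sin θ₁ = (1363/5885)·sin 9.1° = 0.0366.
θ₂ = sin⁻¹(0.0366) = 2.10° (from vertical).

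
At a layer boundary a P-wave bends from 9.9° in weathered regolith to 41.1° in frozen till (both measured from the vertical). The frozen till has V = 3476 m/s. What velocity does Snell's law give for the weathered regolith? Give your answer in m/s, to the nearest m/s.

909 m/s

sin 9.9° = 0.1719; sin 41.1° = 0.6574.
V₁ = V₂·(sin θ₁/sin θ₂) = 3476·(0.1719/0.6574) = 909.11 m/s.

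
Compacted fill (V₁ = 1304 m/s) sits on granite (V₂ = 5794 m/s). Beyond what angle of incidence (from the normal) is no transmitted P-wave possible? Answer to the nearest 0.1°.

Critical incidence: sin θ_c = V₁/V₂ = 1304/5794 = 0.2251.
θ_c = arcsin 0.2251 = 13.01°.

13.0°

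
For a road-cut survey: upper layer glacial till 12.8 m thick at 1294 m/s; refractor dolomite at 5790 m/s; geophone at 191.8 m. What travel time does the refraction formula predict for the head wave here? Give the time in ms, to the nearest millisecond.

θ_c = arcsin(V₁/V₂) = arcsin(1294/5790) = 12.91°, cos θ_c = 0.9747.
Intercept time tᵢ = 2h cos θ_c / V₁ = 2·12.8·0.9747/1294 = 0.01928 s.
t = x/V₂ + tᵢ = 191.8/5790 + 0.01928 = 0.05241 s.

52 ms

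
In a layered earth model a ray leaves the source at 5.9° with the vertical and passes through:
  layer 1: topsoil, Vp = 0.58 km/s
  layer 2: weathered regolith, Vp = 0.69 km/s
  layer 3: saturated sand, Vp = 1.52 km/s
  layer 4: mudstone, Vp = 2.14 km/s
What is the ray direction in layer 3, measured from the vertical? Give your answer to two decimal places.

Snell's law across each interface conserves sin θ / V, so sin θ_3 = V_3·sin θ₁/V₁.
sin θ_3 = 1.52 × sin 5.9° / 0.58 = 0.2694.
θ_3 = arcsin 0.2694 = 15.63°.

15.63°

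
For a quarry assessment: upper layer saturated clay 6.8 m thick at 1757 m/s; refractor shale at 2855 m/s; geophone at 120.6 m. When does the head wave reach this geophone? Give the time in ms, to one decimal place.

48.3 ms

θ_c = arcsin(V₁/V₂) = arcsin(1757/2855) = 37.98°, cos θ_c = 0.7882.
Intercept time tᵢ = 2h cos θ_c / V₁ = 2·6.8·0.7882/1757 = 0.00610 s.
t = x/V₂ + tᵢ = 120.6/2855 + 0.00610 = 0.04834 s.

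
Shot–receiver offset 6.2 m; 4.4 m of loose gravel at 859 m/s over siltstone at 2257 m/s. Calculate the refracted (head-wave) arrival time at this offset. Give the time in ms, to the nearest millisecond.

t = x/V₂ + 2h·√(V₂²−V₁²)/(V₁V₂).
√(V₂²−V₁²) = √(2257²−859²) = 2087.1 m/s; delay term = 2·4.4·2087.1/(859·2257) = 0.00947 s.
t = 6.2/2257 + 0.00947 = 0.01222 s.

12 ms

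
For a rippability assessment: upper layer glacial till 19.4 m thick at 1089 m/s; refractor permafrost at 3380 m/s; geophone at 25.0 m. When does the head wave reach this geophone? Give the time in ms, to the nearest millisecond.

θ_c = arcsin(V₁/V₂) = arcsin(1089/3380) = 18.80°, cos θ_c = 0.9467.
Intercept time tᵢ = 2h cos θ_c / V₁ = 2·19.4·0.9467/1089 = 0.03373 s.
t = x/V₂ + tᵢ = 25.0/3380 + 0.03373 = 0.04113 s.

41 ms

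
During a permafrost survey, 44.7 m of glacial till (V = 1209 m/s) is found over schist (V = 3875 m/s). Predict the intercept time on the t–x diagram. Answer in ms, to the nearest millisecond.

70 ms

tᵢ = 2h·√(V₂²−V₁²)/(V₁V₂).
√(V₂²−V₁²) = √(3875²−1209²) = 3681.6 m/s.
tᵢ = 2·44.7·3681.6/(1209·3875) = 0.07025 s.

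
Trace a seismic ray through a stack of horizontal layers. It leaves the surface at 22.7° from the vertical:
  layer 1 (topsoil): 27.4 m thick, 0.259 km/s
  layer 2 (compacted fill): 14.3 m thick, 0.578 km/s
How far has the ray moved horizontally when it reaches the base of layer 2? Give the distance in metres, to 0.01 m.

Ray parameter p = sin 22.7° / 0.259 km/s = 1.4900e+00 s/km.
Layer 1: θ = 22.70°; offset = 27.4·tan 22.70° = 11.4617 m.
Layer 2: sin θ = p·0.578 = 0.8612 → θ = 59.45°; offset = 14.3·tan 59.45° = 24.2310 m.
Summing the layer offsets gives 35.6926 m.

35.69 m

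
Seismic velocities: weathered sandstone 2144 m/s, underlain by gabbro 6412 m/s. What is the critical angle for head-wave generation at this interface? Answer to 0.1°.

At critical incidence the refracted ray runs along the interface (θ₂ = 90°), so sin θ_c = V₁/V₂.
θ_c = arcsin(2144/6412) = arcsin 0.3344 = 19.53°.

19.5°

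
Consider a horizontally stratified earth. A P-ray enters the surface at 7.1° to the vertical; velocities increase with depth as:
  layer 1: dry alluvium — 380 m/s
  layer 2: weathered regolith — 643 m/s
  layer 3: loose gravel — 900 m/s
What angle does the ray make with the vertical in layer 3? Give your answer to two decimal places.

17.02°

Snell's law across each interface conserves sin θ / V, so sin θ_3 = V_3·sin θ₁/V₁.
sin θ_3 = 900 × sin 7.1° / 380 = 0.2927.
θ_3 = 17.02° from the vertical.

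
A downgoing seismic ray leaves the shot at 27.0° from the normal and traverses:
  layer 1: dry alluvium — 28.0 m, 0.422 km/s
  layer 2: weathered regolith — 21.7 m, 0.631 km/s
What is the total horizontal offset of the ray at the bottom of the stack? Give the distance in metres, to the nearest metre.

34 m

Apply Snell's law at each interface; in layer i the horizontal offset is hᵢ·tan θᵢ.
Layer 1: θ = 27.00°; offset = 28.0·tan 27.00° = 14.267 m.
Layer 2: sin θ = 0.631·sin 27.0°/0.422 = 0.6788, θ = 42.75°; offset = 21.7·tan 42.75° = 20.061 m.
Summing the layer offsets gives 34.328 m.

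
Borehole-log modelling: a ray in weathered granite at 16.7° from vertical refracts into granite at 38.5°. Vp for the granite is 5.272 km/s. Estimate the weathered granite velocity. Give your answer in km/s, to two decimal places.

sin 16.7° = 0.2874; sin 38.5° = 0.6225.
V₁ = V₂·(sin θ₁/sin θ₂) = 5.272·(0.2874/0.6225) = 2.43 km/s.

2.43 km/s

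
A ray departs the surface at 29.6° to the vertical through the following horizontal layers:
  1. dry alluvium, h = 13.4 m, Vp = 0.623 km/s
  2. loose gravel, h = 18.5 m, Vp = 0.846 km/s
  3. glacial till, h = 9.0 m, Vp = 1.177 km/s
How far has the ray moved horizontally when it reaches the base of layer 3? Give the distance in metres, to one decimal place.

Ray parameter p = sin 29.6° / 0.623 km/s = 7.9284e-01 s/km.
Layer 1: θ = 29.60°; offset = 13.4·tan 29.60° = 7.612 m.
Layer 2: sin θ = p·0.846 = 0.6707 → θ = 42.12°; offset = 18.5·tan 42.12° = 16.731 m.
Layer 3: sin θ = p·1.177 = 0.9332 → θ = 68.94°; offset = 9.0·tan 68.94° = 23.367 m.
Σ offsets = 47.710 m.

47.7 m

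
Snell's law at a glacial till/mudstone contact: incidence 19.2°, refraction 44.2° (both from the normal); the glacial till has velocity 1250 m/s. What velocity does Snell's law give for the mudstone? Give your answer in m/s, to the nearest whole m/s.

sin 19.2° = 0.3289; sin 44.2° = 0.6972.
V₂ = V₁·(sin θ₂/sin θ₁) = 1250·(0.6972/0.3289) = 2649.88 m/s.

2650 m/s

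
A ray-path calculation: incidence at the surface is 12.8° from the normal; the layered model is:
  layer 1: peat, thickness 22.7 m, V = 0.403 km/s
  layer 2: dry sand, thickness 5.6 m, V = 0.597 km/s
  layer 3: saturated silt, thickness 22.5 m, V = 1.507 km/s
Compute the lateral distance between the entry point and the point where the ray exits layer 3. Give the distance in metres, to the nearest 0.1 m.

40.4 m

Ray parameter p = sin 12.8° / 0.403 km/s = 5.4975e-01 s/km.
Layer 1: θ = 12.80°; offset = 22.7·tan 12.80° = 5.157 m.
Layer 2: sin θ = p·0.597 = 0.3282 → θ = 19.16°; offset = 5.6·tan 19.16° = 1.946 m.
Layer 3: sin θ = p·1.507 = 0.8285 → θ = 55.94°; offset = 22.5·tan 55.94° = 33.285 m.
Σ offsets = 40.388 m.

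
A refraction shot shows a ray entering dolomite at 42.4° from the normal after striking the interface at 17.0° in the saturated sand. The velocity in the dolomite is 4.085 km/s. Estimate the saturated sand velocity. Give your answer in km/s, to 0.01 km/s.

sin 17.0° = 0.2924; sin 42.4° = 0.6743.
V₁ = V₂·(sin θ₁/sin θ₂) = 4.085·(0.2924/0.6743) = 1.77 km/s.

1.77 km/s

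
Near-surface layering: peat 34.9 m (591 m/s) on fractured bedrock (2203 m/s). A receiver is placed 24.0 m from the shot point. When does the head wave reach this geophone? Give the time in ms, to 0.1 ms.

θ_c = arcsin(V₁/V₂) = arcsin(591/2203) = 15.56°, cos θ_c = 0.9633.
Intercept time tᵢ = 2h cos θ_c / V₁ = 2·34.9·0.9633/591 = 0.11378 s.
t = x/V₂ + tᵢ = 24.0/2203 + 0.11378 = 0.12467 s.

124.7 ms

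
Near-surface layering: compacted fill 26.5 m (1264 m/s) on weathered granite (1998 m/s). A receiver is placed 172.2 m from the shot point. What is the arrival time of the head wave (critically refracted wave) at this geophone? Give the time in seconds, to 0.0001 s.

t = x/V₂ + 2h·√(V₂²−V₁²)/(V₁V₂).
√(V₂²−V₁²) = √(1998²−1264²) = 1547.4 m/s; delay term = 2·26.5·1547.4/(1264·1998) = 0.03247 s.
t = 172.2/1998 + 0.03247 = 0.11866 s.

0.1187 s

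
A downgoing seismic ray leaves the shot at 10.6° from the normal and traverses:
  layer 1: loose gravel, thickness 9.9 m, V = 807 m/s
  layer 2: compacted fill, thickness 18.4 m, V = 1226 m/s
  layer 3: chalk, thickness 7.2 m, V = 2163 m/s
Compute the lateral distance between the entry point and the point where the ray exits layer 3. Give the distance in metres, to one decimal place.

11.3 m

Apply Snell's law at each interface; in layer i the horizontal offset is hᵢ·tan θᵢ.
Layer 1: θ = 10.60°; offset = 9.9·tan 10.60° = 1.853 m.
Layer 2: sin θ = 1226·sin 10.6°/807 = 0.2795, θ = 16.23°; offset = 18.4·tan 16.23° = 5.355 m.
Layer 3: sin θ = 2163·sin 10.6°/807 = 0.4930, θ = 29.54°; offset = 7.2·tan 29.54° = 4.080 m.
Summing the layer offsets gives 11.289 m.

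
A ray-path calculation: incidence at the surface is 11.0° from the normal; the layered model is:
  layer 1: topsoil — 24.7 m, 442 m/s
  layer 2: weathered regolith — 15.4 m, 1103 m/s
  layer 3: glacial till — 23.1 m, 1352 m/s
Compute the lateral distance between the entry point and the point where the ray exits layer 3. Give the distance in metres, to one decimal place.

Ray parameter p = sin 11.0° / 442 m/s = 4.3169e-04 s/m.
Layer 1: θ = 11.00°; offset = 24.7·tan 11.00° = 4.801 m.
Layer 2: sin θ = p·1103 = 0.4762 → θ = 28.43°; offset = 15.4·tan 28.43° = 8.339 m.
Layer 3: sin θ = p·1352 = 0.5837 → θ = 35.71°; offset = 23.1·tan 35.71° = 16.604 m.
Summing the layer offsets gives 29.744 m.

29.7 m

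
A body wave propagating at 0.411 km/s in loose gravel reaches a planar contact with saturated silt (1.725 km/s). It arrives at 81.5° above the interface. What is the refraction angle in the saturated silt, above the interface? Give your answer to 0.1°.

51.7°

Convert to the normal: θ₁ = 90° − 81.5° = 8.5°.
sin θ₁/V₁ = sin θ₂/V₂ ⇒ sin θ₂ = 1.725·sin 8.5°/0.411 = 1.725·0.1478/0.411 = 0.6204.
θ₂ = arcsin 0.6204 = 38.34° from the normal.
From the interface: 90° − 38.34° = 51.66°.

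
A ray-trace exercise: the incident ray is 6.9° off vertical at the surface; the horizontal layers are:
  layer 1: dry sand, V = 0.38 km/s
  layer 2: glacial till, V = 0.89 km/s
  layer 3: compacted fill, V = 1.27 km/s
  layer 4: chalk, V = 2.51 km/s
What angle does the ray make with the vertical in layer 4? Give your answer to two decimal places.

Snell's law across each interface conserves sin θ / V, so sin θ_4 = V_4·sin θ₁/V₁.
sin θ_4 = 2.51 × sin 6.9° / 0.38 = 0.7935.
θ_4 = arcsin 0.7935 = 52.52°.

52.52°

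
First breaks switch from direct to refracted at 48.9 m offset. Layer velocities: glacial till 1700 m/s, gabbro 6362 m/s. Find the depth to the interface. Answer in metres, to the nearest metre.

19 m

x_cross = 2h·√((V₂+V₁)/(V₂−V₁)) → h = x_cross / (2·√((V₂+V₁)/(V₂−V₁))).
√((V₂+V₁)/(V₂−V₁)) = √((6362+1700)/(6362−1700)) = 1.3150.
h = 48.9 / (2·1.3150) = 18.59 m.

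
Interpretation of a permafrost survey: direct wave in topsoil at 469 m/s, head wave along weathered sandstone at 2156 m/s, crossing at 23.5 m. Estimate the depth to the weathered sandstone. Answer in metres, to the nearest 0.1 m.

h = (x_cross/2)·√((V₂−V₁)/(V₂+V₁)).
(V₂−V₁)/(V₂+V₁) = (2156−469)/(2156+469) = 0.6427; √ = 0.8017.
h = (23.5/2)·0.8017 = 9.42 m.

9.4 m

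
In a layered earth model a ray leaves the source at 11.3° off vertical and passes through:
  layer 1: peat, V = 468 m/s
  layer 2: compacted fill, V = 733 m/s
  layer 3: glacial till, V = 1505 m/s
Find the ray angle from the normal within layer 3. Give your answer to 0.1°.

39.1°

Ray parameter p = sin 11.3° / 468 = 4.1869e-04 s/m.
sin θ_3 = p·V_3 = 4.1869e-04 × 1505 = 0.6301.
θ_3 = 39.06° from the vertical.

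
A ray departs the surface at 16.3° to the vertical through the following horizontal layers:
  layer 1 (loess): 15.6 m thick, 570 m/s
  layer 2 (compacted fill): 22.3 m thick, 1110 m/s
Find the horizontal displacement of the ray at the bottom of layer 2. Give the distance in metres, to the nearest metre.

p = sin θ₁/V₁ = sin 16.3°/570 = 4.9240e-04 s/m is conserved through the stack.
Layer 1: θ = 16.30°; offset = 15.6·tan 16.30° = 4.562 m.
Layer 2: sin θ = p·1110 = 0.5466 → θ = 33.13°; offset = 22.3·tan 33.13° = 14.555 m.
Summing the layer offsets gives 19.116 m.

19 m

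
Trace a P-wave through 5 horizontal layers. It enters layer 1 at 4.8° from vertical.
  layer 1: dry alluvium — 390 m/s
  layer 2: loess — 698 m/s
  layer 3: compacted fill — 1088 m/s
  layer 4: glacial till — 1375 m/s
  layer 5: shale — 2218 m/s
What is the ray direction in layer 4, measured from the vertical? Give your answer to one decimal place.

Ray parameter p = sin 4.8° / 390 = 2.1456e-04 s/m.
sin θ_4 = p·V_4 = 2.1456e-04 × 1375 = 0.2950.
θ_4 = 17.16° from the vertical.

17.2°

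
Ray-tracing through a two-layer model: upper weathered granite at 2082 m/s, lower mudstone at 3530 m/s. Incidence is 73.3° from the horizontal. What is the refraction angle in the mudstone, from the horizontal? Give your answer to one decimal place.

60.8°

Convert to the normal: θ₁ = 90° − 73.3° = 16.7°.
sin θ₁/V₁ = sin θ₂/V₂ ⇒ sin θ₂ = 3530·sin 16.7°/2082 = 3530·0.2874/2082 = 0.4872.
θ₂ = sin⁻¹(0.4872) = 29.16° (from vertical).
From the interface: 90° − 29.16° = 60.84°.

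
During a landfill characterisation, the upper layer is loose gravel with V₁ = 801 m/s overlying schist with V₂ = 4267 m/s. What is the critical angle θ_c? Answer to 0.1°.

Critical incidence: sin θ_c = V₁/V₂ = 801/4267 = 0.1877.
θ_c = arcsin 0.1877 = 10.82°.

10.8°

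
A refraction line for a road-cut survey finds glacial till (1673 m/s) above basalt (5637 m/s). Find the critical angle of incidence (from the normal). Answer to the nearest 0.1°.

17.3°

Critical incidence: sin θ_c = V₁/V₂ = 1673/5637 = 0.2968.
θ_c = arcsin 0.2968 = 17.26°.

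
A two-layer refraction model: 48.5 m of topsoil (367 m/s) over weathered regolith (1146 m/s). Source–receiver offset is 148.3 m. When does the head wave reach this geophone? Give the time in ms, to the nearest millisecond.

380 ms

θ_c = arcsin(V₁/V₂) = arcsin(367/1146) = 18.68°, cos θ_c = 0.9473.
Intercept time tᵢ = 2h cos θ_c / V₁ = 2·48.5·0.9473/367 = 0.25039 s.
t = x/V₂ + tᵢ = 148.3/1146 + 0.25039 = 0.37979 s.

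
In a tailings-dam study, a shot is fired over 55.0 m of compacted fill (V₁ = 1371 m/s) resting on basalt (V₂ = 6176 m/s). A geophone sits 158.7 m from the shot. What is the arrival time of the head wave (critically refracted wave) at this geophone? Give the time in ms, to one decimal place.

103.9 ms

t = x/V₂ + 2h·√(V₂²−V₁²)/(V₁V₂).
√(V₂²−V₁²) = √(6176²−1371²) = 6021.9 m/s; delay term = 2·55.0·6021.9/(1371·6176) = 0.07823 s.
t = 158.7/6176 + 0.07823 = 0.10393 s.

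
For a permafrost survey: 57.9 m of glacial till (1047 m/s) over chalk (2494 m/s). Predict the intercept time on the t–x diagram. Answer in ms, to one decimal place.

tᵢ = 2h·√(V₂²−V₁²)/(V₁V₂).
√(V₂²−V₁²) = √(2494²−1047²) = 2263.6 m/s.
tᵢ = 2·57.9·2263.6/(1047·2494) = 0.10038 s.

100.4 ms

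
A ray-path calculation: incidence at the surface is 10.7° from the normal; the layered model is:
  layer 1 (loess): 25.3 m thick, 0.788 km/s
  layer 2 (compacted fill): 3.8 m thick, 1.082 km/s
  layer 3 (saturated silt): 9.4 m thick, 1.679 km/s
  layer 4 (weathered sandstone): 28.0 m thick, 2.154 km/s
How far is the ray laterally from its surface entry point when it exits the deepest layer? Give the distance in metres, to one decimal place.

26.3 m

Apply Snell's law at each interface; in layer i the horizontal offset is hᵢ·tan θᵢ.
Layer 1: θ = 10.70°; offset = 25.3·tan 10.70° = 4.780 m.
Layer 2: sin θ = 1.082·sin 10.7°/0.788 = 0.2549, θ = 14.77°; offset = 3.8·tan 14.77° = 1.002 m.
Layer 3: sin θ = 1.679·sin 10.7°/0.788 = 0.3956, θ = 23.30°; offset = 9.4·tan 23.30° = 4.049 m.
Layer 4: sin θ = 2.154·sin 10.7°/0.788 = 0.5075, θ = 30.50°; offset = 28.0·tan 30.50° = 16.492 m.
Total horizontal offset = 26.324 m.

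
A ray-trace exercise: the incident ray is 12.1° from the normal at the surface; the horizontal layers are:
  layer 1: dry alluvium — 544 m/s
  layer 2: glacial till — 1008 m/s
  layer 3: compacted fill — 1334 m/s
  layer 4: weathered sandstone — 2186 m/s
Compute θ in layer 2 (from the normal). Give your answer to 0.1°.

Ray parameter p = sin 12.1° / 544 = 3.8533e-04 s/m.
sin θ_2 = p·V_2 = 3.8533e-04 × 1008 = 0.3884.
θ_2 = 22.86° from the vertical.

22.9°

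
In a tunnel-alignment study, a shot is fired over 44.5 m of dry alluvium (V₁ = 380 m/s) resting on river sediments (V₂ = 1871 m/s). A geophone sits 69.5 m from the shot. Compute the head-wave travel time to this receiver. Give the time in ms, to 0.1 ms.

θ_c = arcsin(V₁/V₂) = arcsin(380/1871) = 11.72°, cos θ_c = 0.9792.
Intercept time tᵢ = 2h cos θ_c / V₁ = 2·44.5·0.9792/380 = 0.22933 s.
t = x/V₂ + tᵢ = 69.5/1871 + 0.22933 = 0.26648 s.

266.5 ms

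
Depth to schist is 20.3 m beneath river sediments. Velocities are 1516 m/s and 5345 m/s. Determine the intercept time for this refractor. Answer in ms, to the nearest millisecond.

θ_c = arcsin(V₁/V₂) = arcsin(1516/5345) = 16.48°; cos θ_c = 0.9589.
tᵢ = 2h·cos θ_c / V₁ = 2·20.3·0.9589 / 1516 = 0.02568 s.

26 ms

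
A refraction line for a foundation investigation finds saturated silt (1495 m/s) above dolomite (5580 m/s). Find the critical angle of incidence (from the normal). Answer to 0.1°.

15.5°

At critical incidence the refracted ray runs along the interface (θ₂ = 90°), so sin θ_c = V₁/V₂.
θ_c = arcsin(1495/5580) = arcsin 0.2679 = 15.54°.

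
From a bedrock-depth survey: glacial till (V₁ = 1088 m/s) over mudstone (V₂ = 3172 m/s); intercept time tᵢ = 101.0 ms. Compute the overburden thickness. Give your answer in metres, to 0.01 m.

58.49 m

θ_c = arcsin(1088/3172) = 20.06°; cos θ_c = 0.9393.
tᵢ = 2h cos θ_c/V₁ ⇒ h = tᵢ·V₁/(2 cos θ_c) = 0.101·1088/(2·0.9393) = 58.49 m.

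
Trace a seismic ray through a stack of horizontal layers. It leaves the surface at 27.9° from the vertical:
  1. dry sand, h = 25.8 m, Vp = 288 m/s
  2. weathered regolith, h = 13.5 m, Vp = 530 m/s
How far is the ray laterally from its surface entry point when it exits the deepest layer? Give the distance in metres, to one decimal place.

Apply Snell's law at each interface; in layer i the horizontal offset is hᵢ·tan θᵢ.
Layer 1: θ = 27.90°; offset = 25.8·tan 27.90° = 13.660 m.
Layer 2: sin θ = 530·sin 27.9°/288 = 0.8611, θ = 59.44°; offset = 13.5·tan 59.44° = 22.866 m.
Σ offsets = 36.526 m.

36.5 m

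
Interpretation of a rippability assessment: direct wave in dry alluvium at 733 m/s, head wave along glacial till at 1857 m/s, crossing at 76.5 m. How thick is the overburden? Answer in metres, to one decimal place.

x_cross = 2h·√((V₂+V₁)/(V₂−V₁)) → h = x_cross / (2·√((V₂+V₁)/(V₂−V₁))).
√((V₂+V₁)/(V₂−V₁)) = √((1857+733)/(1857−733)) = 1.5180.
h = 76.5 / (2·1.5180) = 25.20 m.

25.2 m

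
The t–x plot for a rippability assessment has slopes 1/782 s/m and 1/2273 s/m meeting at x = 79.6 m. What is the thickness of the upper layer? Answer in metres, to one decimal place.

27.8 m

x_cross = 2h·√((V₂+V₁)/(V₂−V₁)) → h = x_cross / (2·√((V₂+V₁)/(V₂−V₁))).
√((V₂+V₁)/(V₂−V₁)) = √((2273+782)/(2273−782)) = 1.4314.
h = 79.6 / (2·1.4314) = 27.80 m.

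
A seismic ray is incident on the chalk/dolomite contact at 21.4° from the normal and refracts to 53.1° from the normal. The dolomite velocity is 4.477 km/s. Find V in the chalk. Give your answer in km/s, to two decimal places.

2.04 km/s

sin 21.4° = 0.3649; sin 53.1° = 0.7997.
V₁ = V₂·(sin θ₁/sin θ₂) = 4.477·(0.3649/0.7997) = 2.04 km/s.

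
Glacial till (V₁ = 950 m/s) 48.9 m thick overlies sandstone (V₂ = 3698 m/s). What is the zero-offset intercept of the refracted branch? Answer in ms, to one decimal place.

θ_c = arcsin(V₁/V₂) = arcsin(950/3698) = 14.89°; cos θ_c = 0.9664.
tᵢ = 2h·cos θ_c / V₁ = 2·48.9·0.9664 / 950 = 0.09949 s.

99.5 ms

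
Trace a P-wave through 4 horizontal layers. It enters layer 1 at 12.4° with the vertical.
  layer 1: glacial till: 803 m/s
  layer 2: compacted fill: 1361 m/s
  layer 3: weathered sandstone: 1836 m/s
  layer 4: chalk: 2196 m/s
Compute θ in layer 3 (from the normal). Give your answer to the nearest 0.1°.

29.4°

Ray parameter p = sin 12.4° / 803 = 2.6742e-04 s/m.
sin θ_3 = p·V_3 = 2.6742e-04 × 1836 = 0.4910.
θ_3 = 29.40° from the vertical.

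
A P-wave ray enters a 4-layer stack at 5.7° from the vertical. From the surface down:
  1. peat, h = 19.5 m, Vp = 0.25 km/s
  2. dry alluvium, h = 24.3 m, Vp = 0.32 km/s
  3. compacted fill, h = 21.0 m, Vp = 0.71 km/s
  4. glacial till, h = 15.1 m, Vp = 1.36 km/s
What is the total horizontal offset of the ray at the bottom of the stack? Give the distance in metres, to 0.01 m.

20.93 m

Apply Snell's law at each interface; in layer i the horizontal offset is hᵢ·tan θᵢ.
Layer 1: θ = 5.70°; offset = 19.5·tan 5.70° = 1.9464 m.
Layer 2: sin θ = 0.32·sin 5.7°/0.25 = 0.1271, θ = 7.30°; offset = 24.3·tan 7.30° = 3.1145 m.
Layer 3: sin θ = 0.71·sin 5.7°/0.25 = 0.2821, θ = 16.38°; offset = 21.0·tan 16.38° = 6.1741 m.
Layer 4: sin θ = 1.36·sin 5.7°/0.25 = 0.5403, θ = 32.70°; offset = 15.1·tan 32.70° = 9.6955 m.
Total horizontal offset = 20.9305 m.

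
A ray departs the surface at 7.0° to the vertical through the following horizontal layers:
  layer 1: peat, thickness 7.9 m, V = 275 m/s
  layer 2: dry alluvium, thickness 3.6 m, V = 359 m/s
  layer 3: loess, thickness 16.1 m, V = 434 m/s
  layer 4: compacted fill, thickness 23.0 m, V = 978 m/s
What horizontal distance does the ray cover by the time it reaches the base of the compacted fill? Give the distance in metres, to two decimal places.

Apply Snell's law at each interface; in layer i the horizontal offset is hᵢ·tan θᵢ.
Layer 1: θ = 7.00°; offset = 7.9·tan 7.00° = 0.9700 m.
Layer 2: sin θ = 359·sin 7.0°/275 = 0.1591, θ = 9.15°; offset = 3.6·tan 9.15° = 0.5801 m.
Layer 3: sin θ = 434·sin 7.0°/275 = 0.1923, θ = 11.09°; offset = 16.1·tan 11.09° = 3.1555 m.
Layer 4: sin θ = 978·sin 7.0°/275 = 0.4334, θ = 25.68°; offset = 23.0·tan 25.68° = 11.0614 m.
Σ offsets = 15.7670 m.

15.77 m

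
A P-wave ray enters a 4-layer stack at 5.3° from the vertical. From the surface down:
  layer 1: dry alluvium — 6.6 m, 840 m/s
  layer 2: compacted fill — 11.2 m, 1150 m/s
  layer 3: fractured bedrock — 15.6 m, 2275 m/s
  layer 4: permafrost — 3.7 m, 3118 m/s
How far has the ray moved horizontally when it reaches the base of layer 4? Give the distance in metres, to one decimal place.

7.4 m

p = sin θ₁/V₁ = sin 5.3°/840 = 1.0996e-04 s/m is conserved through the stack.
Layer 1: θ = 5.30°; offset = 6.6·tan 5.30° = 0.612 m.
Layer 2: sin θ = p·1150 = 0.1265 → θ = 7.27°; offset = 11.2·tan 7.27° = 1.428 m.
Layer 3: sin θ = p·2275 = 0.2502 → θ = 14.49°; offset = 15.6·tan 14.49° = 4.031 m.
Layer 4: sin θ = p·3118 = 0.3429 → θ = 20.05°; offset = 3.7·tan 20.05° = 1.350 m.
Summing the layer offsets gives 7.421 m.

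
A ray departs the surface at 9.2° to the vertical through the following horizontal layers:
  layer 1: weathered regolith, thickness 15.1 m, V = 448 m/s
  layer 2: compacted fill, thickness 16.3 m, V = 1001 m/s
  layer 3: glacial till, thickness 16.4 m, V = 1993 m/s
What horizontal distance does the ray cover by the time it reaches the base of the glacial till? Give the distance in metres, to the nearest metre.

25 m

p = sin θ₁/V₁ = sin 9.2°/448 = 3.5688e-04 s/m is conserved through the stack.
Layer 1: θ = 9.20°; offset = 15.1·tan 9.20° = 2.446 m.
Layer 2: sin θ = p·1001 = 0.3572 → θ = 20.93°; offset = 16.3·tan 20.93° = 6.234 m.
Layer 3: sin θ = p·1993 = 0.7113 → θ = 45.34°; offset = 16.4·tan 45.34° = 16.594 m.
Total horizontal offset = 25.274 m.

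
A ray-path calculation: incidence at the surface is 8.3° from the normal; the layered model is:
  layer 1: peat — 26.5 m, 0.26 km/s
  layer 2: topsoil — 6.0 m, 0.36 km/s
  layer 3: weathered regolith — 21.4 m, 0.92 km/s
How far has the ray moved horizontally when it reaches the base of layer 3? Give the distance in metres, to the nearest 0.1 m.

Ray parameter p = sin 8.3° / 0.26 km/s = 5.5522e-01 s/km.
Layer 1: θ = 8.30°; offset = 26.5·tan 8.30° = 3.866 m.
Layer 2: sin θ = p·0.36 = 0.1999 → θ = 11.53°; offset = 6.0·tan 11.53° = 1.224 m.
Layer 3: sin θ = p·0.92 = 0.5108 → θ = 30.72°; offset = 21.4·tan 30.72° = 12.715 m.
Σ offsets = 17.805 m.

17.8 m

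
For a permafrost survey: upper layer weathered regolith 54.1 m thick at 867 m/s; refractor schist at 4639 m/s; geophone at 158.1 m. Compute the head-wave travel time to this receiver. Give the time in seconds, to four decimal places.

θ_c = arcsin(V₁/V₂) = arcsin(867/4639) = 10.77°, cos θ_c = 0.9824.
Intercept time tᵢ = 2h cos θ_c / V₁ = 2·54.1·0.9824/867 = 0.12260 s.
t = x/V₂ + tᵢ = 158.1/4639 + 0.12260 = 0.15668 s.

0.1567 s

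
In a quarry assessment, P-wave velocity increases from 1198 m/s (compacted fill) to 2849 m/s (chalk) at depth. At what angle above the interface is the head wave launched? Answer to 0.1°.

65.1°

Critical incidence: sin θ_c = V₁/V₂ = 1198/2849 = 0.4205.
θ_c = arcsin 0.4205 = 24.87°.
Measured from the interface: 90° − 24.87° = 65.13°.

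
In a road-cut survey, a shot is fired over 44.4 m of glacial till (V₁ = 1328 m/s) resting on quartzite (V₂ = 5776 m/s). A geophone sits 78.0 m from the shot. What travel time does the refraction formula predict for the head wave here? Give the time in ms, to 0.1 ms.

t = x/V₂ + 2h·√(V₂²−V₁²)/(V₁V₂).
√(V₂²−V₁²) = √(5776²−1328²) = 5621.3 m/s; delay term = 2·44.4·5621.3/(1328·5776) = 0.06508 s.
t = 78.0/5776 + 0.06508 = 0.07858 s.

78.6 ms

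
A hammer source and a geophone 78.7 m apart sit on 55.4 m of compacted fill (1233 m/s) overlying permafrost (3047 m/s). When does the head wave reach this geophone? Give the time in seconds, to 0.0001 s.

0.1080 s

θ_c = arcsin(V₁/V₂) = arcsin(1233/3047) = 23.87°, cos θ_c = 0.9145.
Intercept time tᵢ = 2h cos θ_c / V₁ = 2·55.4·0.9145/1233 = 0.08218 s.
t = x/V₂ + tᵢ = 78.7/3047 + 0.08218 = 0.10800 s.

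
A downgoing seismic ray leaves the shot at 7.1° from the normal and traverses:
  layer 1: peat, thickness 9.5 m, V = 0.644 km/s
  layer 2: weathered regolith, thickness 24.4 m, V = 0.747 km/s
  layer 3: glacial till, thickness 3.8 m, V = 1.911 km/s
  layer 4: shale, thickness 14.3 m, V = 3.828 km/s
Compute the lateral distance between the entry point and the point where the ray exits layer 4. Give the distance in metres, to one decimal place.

p = sin θ₁/V₁ = sin 7.1°/0.644 = 1.9193e-01 s/km is conserved through the stack.
Layer 1: θ = 7.10°; offset = 9.5·tan 7.10° = 1.183 m.
Layer 2: sin θ = p·0.747 = 0.1434 → θ = 8.24°; offset = 24.4·tan 8.24° = 3.535 m.
Layer 3: sin θ = p·1.911 = 0.3668 → θ = 21.52°; offset = 3.8·tan 21.52° = 1.498 m.
Layer 4: sin θ = p·3.828 = 0.7347 → θ = 47.28°; offset = 14.3·tan 47.28° = 15.487 m.
Total horizontal offset = 21.703 m.

21.7 m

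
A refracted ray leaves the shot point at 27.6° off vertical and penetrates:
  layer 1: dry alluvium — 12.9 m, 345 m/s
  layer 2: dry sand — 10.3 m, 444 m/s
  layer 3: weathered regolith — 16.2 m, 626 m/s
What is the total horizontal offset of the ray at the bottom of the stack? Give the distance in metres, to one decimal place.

Apply Snell's law at each interface; in layer i the horizontal offset is hᵢ·tan θᵢ.
Layer 1: θ = 27.60°; offset = 12.9·tan 27.60° = 6.744 m.
Layer 2: sin θ = 444·sin 27.6°/345 = 0.5962, θ = 36.60°; offset = 10.3·tan 36.60° = 7.650 m.
Layer 3: sin θ = 626·sin 27.6°/345 = 0.8406, θ = 57.21°; offset = 16.2·tan 57.21° = 25.146 m.
Σ offsets = 39.539 m.

39.5 m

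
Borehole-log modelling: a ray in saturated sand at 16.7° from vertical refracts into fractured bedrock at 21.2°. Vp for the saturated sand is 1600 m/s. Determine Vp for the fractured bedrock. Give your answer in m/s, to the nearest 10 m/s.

2010 m/s

Snell's law: sin 16.7°/V₁ = sin 21.2°/V₂.
V₂ = V₁·sin 21.2°/sin 16.7° = 1600 × 1.2584 = 2013.50 m/s.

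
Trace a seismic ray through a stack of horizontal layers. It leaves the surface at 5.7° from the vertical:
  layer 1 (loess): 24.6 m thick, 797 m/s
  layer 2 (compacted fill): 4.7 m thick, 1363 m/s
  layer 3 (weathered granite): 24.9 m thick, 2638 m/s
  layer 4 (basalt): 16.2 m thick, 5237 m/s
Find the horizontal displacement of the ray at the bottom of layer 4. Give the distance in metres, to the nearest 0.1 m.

Apply Snell's law at each interface; in layer i the horizontal offset is hᵢ·tan θᵢ.
Layer 1: θ = 5.70°; offset = 24.6·tan 5.70° = 2.455 m.
Layer 2: sin θ = 1363·sin 5.7°/797 = 0.1699, θ = 9.78°; offset = 4.7·tan 9.78° = 0.810 m.
Layer 3: sin θ = 2638·sin 5.7°/797 = 0.3287, θ = 19.19°; offset = 24.9·tan 19.19° = 8.667 m.
Layer 4: sin θ = 5237·sin 5.7°/797 = 0.6526, θ = 40.74°; offset = 16.2·tan 40.74° = 13.954 m.
Σ offsets = 25.886 m.

25.9 m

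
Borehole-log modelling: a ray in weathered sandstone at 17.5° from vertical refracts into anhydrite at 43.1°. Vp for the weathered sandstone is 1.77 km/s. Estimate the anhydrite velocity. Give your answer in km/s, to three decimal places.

Snell's law: sin 17.5°/V₁ = sin 43.1°/V₂.
V₂ = V₁·sin 43.1°/sin 17.5° = 1.77 × 2.2722 = 4.022 km/s.

4.022 km/s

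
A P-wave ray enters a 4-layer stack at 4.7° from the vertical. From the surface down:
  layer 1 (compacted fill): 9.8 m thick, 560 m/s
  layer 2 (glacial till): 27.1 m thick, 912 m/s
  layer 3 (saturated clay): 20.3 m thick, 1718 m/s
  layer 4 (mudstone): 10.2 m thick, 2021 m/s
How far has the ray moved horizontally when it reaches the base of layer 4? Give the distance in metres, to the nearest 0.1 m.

12.9 m

p = sin θ₁/V₁ = sin 4.7°/560 = 1.4632e-04 s/m is conserved through the stack.
Layer 1: θ = 4.70°; offset = 9.8·tan 4.70° = 0.806 m.
Layer 2: sin θ = p·912 = 0.1334 → θ = 7.67°; offset = 27.1·tan 7.67° = 3.649 m.
Layer 3: sin θ = p·1718 = 0.2514 → θ = 14.56°; offset = 20.3·tan 14.56° = 5.272 m.
Layer 4: sin θ = p·2021 = 0.2957 → θ = 17.20°; offset = 10.2·tan 17.20° = 3.157 m.
Total horizontal offset = 12.884 m.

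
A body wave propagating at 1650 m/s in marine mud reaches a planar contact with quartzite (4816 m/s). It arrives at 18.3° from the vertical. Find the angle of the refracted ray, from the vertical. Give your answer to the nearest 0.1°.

66.4°

sin θ₁/V₁ = sin θ₂/V₂ ⇒ sin θ₂ = 4816·sin 18.3°/1650 = 4816·0.3140/1650 = 0.9165.
θ₂ = sin⁻¹(0.9165) = 66.42° (from vertical).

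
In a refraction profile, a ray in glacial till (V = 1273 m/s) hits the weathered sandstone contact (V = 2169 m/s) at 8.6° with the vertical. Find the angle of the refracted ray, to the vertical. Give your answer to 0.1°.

14.8°

sin θ₁/V₁ = sin θ₂/V₂ ⇒ sin θ₂ = 2169·sin 8.6°/1273 = 2169·0.1495/1273 = 0.2548.
θ₂ = sin⁻¹(0.2548) = 14.76° (from vertical).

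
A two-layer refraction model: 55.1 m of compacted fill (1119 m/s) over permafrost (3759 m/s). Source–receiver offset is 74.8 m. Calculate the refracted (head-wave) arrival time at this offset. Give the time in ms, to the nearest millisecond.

θ_c = arcsin(V₁/V₂) = arcsin(1119/3759) = 17.32°, cos θ_c = 0.9547.
Intercept time tᵢ = 2h cos θ_c / V₁ = 2·55.1·0.9547/1119 = 0.09402 s.
t = x/V₂ + tᵢ = 74.8/3759 + 0.09402 = 0.11391 s.

114 ms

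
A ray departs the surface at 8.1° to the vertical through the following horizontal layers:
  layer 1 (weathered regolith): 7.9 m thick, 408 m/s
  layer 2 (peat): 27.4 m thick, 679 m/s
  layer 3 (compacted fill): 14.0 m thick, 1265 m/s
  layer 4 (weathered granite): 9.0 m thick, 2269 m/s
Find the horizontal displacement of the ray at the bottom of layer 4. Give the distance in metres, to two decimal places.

25.88 m

Apply Snell's law at each interface; in layer i the horizontal offset is hᵢ·tan θᵢ.
Layer 1: θ = 8.10°; offset = 7.9·tan 8.10° = 1.1243 m.
Layer 2: sin θ = 679·sin 8.1°/408 = 0.2345, θ = 13.56°; offset = 27.4·tan 13.56° = 6.6093 m.
Layer 3: sin θ = 1265·sin 8.1°/408 = 0.4369, θ = 25.90°; offset = 14.0·tan 25.90° = 6.7992 m.
Layer 4: sin θ = 2269·sin 8.1°/408 = 0.7836, θ = 51.59°; offset = 9.0·tan 51.59° = 11.3513 m.
Σ offsets = 25.8842 m.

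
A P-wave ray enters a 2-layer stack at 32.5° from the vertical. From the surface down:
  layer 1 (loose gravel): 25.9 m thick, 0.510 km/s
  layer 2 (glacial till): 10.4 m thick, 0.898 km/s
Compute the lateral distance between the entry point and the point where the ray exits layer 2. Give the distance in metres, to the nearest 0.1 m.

46.9 m

Ray parameter p = sin 32.5° / 0.510 km/s = 1.0535e+00 s/km.
Layer 1: θ = 32.50°; offset = 25.9·tan 32.50° = 16.500 m.
Layer 2: sin θ = p·0.898 = 0.9461 → θ = 71.10°; offset = 10.4·tan 71.10° = 30.371 m.
Σ offsets = 46.871 m.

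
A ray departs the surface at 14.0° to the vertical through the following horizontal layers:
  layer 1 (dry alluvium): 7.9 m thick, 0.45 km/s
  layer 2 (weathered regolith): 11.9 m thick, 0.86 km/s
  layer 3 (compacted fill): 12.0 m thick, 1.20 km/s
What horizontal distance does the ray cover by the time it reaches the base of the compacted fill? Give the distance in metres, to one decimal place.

Apply Snell's law at each interface; in layer i the horizontal offset is hᵢ·tan θᵢ.
Layer 1: θ = 14.00°; offset = 7.9·tan 14.00° = 1.970 m.
Layer 2: sin θ = 0.86·sin 14.0°/0.45 = 0.4623, θ = 27.54°; offset = 11.9·tan 27.54° = 6.205 m.
Layer 3: sin θ = 1.20·sin 14.0°/0.45 = 0.6451, θ = 40.18°; offset = 12.0·tan 40.18° = 10.132 m.
Σ offsets = 18.306 m.

18.3 m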